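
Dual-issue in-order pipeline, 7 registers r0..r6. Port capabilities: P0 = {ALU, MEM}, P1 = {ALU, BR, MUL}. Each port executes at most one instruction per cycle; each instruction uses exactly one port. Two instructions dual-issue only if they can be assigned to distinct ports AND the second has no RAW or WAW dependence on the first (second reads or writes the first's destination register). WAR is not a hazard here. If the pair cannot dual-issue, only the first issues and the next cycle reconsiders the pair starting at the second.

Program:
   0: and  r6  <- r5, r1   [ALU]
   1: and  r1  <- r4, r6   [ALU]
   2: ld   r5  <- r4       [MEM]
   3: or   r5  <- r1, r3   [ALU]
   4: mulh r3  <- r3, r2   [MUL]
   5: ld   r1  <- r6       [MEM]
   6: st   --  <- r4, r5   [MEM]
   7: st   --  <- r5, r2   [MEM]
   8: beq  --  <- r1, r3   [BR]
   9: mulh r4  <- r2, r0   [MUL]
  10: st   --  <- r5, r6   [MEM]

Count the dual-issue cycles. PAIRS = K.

[0] i0  and.ALU  -- RAW r6
[1] i1,i2  and.ALU ld.MEM  -- 2-wide
[2] i3,i4  or.ALU mulh.MUL  -- 2-wide
[3] i5  ld.MEM  -- no-port MEM/MEM
[4] i6  st.MEM  -- no-port MEM/MEM
[5] i7,i8  st.MEM beq.BR  -- 2-wide
[6] i9,i10  mulh.MUL st.MEM  -- 2-wide

PAIRS = 4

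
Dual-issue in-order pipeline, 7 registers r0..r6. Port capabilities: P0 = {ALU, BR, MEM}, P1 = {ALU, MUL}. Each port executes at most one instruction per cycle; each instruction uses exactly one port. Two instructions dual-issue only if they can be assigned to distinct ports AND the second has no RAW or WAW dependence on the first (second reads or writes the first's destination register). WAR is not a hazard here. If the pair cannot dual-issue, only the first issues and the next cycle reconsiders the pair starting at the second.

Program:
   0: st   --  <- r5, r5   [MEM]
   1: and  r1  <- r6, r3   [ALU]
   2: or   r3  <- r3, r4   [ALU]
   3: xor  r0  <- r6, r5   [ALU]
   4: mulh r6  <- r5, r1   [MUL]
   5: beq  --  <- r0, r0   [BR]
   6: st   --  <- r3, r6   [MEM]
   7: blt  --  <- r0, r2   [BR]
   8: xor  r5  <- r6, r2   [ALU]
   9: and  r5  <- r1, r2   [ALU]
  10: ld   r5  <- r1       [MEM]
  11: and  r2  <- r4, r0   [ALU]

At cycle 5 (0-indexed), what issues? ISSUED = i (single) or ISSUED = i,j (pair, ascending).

c0: i0&i1 st.MEM;and.ALU  2-wide
c1: i2&i3 or.ALU;xor.ALU  2-wide
c2: i4&i5 mulh.MUL;beq.BR  2-wide
c3: i6 st.MEM  no-port MEM/BR
c4: i7&i8 blt.BR;xor.ALU  2-wide
c5: i9 and.ALU  WAW r5
c6: i10&i11 ld.MEM;and.ALU  2-wide

ISSUED = 9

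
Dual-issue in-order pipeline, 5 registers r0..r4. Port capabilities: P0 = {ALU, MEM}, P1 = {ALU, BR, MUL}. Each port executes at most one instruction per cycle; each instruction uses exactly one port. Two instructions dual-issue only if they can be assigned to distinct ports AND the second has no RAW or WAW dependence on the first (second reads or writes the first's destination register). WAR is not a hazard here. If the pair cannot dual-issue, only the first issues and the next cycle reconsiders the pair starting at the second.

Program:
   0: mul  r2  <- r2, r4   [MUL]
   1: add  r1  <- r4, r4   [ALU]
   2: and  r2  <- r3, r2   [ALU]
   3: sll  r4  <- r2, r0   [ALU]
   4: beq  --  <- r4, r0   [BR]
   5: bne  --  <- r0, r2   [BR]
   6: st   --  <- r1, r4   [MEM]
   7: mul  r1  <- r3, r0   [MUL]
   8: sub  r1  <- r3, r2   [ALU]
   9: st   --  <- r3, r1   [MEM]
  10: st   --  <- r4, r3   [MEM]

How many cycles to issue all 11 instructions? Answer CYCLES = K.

CYCLES = 9

c0: i0&i1 mul.MUL/add.ALU  pair
c1: i2 and.ALU  RAW r2
c2: i3 sll.ALU  RAW r4
c3: i4 beq.BR  no-port BR/BR
c4: i5&i6 bne.BR/st.MEM  pair
c5: i7 mul.MUL  WAW r1
c6: i8 sub.ALU  RAW r1
c7: i9 st.MEM  no-port MEM/MEM
c8: i10 st.MEM  tail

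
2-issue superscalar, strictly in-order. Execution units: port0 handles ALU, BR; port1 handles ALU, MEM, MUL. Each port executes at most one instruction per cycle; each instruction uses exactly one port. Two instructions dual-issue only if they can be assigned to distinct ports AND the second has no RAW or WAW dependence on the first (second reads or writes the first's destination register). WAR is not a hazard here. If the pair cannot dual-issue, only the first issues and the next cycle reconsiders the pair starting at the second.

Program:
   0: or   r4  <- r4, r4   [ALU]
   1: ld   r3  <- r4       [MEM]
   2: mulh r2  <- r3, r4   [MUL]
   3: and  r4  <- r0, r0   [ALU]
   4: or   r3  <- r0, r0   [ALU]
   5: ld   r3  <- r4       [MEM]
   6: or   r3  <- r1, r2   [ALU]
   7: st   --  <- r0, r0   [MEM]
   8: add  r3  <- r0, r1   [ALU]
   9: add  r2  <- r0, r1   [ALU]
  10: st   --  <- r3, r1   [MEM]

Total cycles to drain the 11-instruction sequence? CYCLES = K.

CYCLES = 8

0. or.ALU @i0  | RAW r4
1. ld.MEM @i1  | no-port MEM/MUL
2. mulh.MUL+and.ALU @i2&i3  | pair
3. or.ALU @i4  | WAW r3
4. ld.MEM @i5  | WAW r3
5. or.ALU+st.MEM @i6&i7  | pair
6. add.ALU+add.ALU @i8&i9  | pair
7. st.MEM @i10  | tail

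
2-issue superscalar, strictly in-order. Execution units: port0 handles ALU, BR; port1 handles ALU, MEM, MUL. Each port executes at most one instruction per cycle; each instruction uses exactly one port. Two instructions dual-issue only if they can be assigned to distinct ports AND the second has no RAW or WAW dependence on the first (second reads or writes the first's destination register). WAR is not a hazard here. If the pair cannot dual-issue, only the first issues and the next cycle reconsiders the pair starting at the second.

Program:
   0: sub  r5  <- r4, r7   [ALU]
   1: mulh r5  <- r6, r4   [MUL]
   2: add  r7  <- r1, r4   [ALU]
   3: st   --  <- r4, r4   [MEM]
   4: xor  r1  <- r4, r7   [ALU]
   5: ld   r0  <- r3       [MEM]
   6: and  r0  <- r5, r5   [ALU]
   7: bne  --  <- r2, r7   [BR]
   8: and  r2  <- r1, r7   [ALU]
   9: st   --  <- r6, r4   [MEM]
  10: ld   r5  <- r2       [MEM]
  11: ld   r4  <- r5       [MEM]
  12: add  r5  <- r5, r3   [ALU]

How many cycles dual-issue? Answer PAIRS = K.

0. sub.ALU @i0  | WAW r5
1. mulh.MUL/add.ALU @i1+i2  | dual
2. st.MEM/xor.ALU @i3+i4  | dual
3. ld.MEM @i5  | WAW r0
4. and.ALU/bne.BR @i6+i7  | dual
5. and.ALU/st.MEM @i8+i9  | dual
6. ld.MEM @i10  | no-port MEM/MEM
7. ld.MEM/add.ALU @i11+i12  | dual

PAIRS = 5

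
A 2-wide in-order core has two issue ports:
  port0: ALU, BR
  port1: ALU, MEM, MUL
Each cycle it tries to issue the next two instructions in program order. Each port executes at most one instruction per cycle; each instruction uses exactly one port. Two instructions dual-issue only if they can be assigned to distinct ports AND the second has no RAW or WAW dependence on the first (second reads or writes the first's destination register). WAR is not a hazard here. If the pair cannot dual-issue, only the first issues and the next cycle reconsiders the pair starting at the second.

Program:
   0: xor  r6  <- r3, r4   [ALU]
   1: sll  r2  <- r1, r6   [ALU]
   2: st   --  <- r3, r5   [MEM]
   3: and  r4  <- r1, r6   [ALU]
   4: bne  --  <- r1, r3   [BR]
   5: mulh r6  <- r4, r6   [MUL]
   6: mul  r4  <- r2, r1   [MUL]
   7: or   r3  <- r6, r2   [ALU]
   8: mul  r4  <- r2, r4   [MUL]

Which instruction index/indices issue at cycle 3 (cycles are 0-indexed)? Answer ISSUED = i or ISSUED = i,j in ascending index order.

ISSUED = 5

[0] i0  xor  -- RAW r6
[1] i1/i2  sll+st  -- 2-wide
[2] i3/i4  and+bne  -- 2-wide
[3] i5  mulh  -- no-port MUL/MUL
[4] i6/i7  mul+or  -- 2-wide
[5] i8  mul  -- tail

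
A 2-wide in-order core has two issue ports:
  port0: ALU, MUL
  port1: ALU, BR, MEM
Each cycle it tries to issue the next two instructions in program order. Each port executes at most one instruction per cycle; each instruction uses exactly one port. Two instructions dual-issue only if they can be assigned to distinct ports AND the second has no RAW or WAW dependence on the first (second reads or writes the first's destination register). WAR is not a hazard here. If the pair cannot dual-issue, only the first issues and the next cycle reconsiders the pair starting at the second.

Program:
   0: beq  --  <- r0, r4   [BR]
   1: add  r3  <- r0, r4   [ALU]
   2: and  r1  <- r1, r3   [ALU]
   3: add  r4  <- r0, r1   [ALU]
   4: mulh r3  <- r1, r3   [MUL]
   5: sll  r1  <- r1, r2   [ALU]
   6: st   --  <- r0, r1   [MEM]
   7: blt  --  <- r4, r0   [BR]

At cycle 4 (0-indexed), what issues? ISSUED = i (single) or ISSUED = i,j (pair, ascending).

ISSUED = 6

c0: i0/i1 beq.BR/add.ALU  dual
c1: i2 and.ALU  RAW r1
c2: i3/i4 add.ALU/mulh.MUL  dual
c3: i5 sll.ALU  RAW r1
c4: i6 st.MEM  no-port MEM/BR
c5: i7 blt.BR  tail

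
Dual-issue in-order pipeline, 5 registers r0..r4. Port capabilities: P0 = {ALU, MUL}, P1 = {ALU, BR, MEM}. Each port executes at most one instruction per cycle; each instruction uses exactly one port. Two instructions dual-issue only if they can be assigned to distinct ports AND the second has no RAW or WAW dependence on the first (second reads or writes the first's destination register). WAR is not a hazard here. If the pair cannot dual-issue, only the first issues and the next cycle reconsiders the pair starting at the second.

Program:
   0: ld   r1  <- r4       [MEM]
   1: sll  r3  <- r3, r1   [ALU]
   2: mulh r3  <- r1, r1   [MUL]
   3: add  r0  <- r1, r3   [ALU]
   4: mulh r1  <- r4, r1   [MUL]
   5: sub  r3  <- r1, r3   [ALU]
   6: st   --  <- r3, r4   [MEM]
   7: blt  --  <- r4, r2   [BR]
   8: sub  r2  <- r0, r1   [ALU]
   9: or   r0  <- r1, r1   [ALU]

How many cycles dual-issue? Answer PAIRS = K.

PAIRS = 2

0. ld @i0  | RAW r1
1. sll @i1  | WAW r3
2. mulh @i2  | RAW r3
3. add+mulh @i3/i4  | pair
4. sub @i5  | RAW r3
5. st @i6  | no-port MEM/BR
6. blt+sub @i7/i8  | pair
7. or @i9  | tail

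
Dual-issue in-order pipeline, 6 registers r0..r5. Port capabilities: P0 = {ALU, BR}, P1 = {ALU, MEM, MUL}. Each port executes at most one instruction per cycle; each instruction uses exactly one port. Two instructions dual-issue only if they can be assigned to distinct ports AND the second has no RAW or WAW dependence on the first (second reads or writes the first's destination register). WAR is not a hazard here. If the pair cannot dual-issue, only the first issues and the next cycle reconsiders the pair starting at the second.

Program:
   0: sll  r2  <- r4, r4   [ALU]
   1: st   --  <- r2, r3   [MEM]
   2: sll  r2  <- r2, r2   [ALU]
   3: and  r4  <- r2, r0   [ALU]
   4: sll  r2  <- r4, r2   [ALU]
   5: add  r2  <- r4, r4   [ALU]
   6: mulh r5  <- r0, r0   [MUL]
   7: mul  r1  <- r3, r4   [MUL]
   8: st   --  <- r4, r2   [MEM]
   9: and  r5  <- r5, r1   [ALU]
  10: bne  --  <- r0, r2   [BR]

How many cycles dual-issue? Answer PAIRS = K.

PAIRS = 3

c0: i0 sll  RAW r2
c1: i1+i2 st sll  2-wide
c2: i3 and  RAW r4
c3: i4 sll  WAW r2
c4: i5+i6 add mulh  2-wide
c5: i7 mul  no-port MUL/MEM
c6: i8+i9 st and  2-wide
c7: i10 bne  tail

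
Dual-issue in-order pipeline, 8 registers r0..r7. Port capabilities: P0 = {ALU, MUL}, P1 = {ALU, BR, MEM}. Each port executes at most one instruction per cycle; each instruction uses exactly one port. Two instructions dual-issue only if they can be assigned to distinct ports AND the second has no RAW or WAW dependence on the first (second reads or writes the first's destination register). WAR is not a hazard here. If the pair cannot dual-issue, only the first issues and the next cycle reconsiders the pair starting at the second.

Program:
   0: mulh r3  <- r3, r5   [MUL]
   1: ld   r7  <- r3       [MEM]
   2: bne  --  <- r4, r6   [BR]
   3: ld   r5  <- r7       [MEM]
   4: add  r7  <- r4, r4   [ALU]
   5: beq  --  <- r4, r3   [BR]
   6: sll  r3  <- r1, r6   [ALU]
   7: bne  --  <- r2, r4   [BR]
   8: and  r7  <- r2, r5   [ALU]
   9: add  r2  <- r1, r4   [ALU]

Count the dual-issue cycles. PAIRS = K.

#0 head=0: mulh.MUL i0 RAW r3
#1 head=1: ld.MEM i1 no-port MEM/BR
#2 head=2: bne.BR i2 no-port BR/MEM
#3 head=3: ld.MEM/add.ALU i3&i4 2-wide
#4 head=5: beq.BR/sll.ALU i5&i6 2-wide
#5 head=7: bne.BR/and.ALU i7&i8 2-wide
#6 head=9: add.ALU i9 tail

PAIRS = 3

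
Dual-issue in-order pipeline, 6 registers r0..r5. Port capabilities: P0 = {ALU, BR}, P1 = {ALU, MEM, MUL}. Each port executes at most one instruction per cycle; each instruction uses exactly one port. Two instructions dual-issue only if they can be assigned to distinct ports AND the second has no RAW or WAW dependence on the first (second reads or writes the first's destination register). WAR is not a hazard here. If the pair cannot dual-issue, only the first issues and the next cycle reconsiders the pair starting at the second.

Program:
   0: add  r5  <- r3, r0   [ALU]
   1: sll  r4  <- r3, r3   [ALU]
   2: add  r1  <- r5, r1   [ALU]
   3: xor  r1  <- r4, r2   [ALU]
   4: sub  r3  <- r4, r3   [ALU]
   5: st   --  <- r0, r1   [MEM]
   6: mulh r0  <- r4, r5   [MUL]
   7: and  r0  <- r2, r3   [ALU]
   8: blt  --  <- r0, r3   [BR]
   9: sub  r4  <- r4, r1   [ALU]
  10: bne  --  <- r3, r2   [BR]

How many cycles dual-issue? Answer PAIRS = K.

[0] i0&i1  add.ALU/sll.ALU  -- 2-wide
[1] i2  add.ALU  -- WAW r1
[2] i3&i4  xor.ALU/sub.ALU  -- 2-wide
[3] i5  st.MEM  -- no-port MEM/MUL
[4] i6  mulh.MUL  -- WAW r0
[5] i7  and.ALU  -- RAW r0
[6] i8&i9  blt.BR/sub.ALU  -- 2-wide
[7] i10  bne.BR  -- tail

PAIRS = 3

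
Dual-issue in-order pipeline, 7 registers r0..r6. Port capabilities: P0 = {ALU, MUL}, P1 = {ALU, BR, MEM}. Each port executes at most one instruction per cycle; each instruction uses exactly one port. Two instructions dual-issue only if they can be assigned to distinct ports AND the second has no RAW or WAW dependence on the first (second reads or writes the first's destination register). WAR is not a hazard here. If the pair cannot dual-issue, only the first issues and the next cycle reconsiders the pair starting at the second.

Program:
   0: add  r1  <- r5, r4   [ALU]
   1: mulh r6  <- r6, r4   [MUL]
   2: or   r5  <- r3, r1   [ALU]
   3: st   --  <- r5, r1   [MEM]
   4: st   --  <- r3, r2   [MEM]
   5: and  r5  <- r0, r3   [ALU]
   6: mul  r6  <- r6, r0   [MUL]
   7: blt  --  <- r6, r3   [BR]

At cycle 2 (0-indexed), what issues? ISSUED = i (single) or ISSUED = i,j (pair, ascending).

ISSUED = 3

t=0 i0,i1:add/mulh ; pair
t=1 i2:or ; RAW r5
t=2 i3:st ; no-port MEM/MEM
t=3 i4,i5:st/and ; pair
t=4 i6:mul ; RAW r6
t=5 i7:blt ; tail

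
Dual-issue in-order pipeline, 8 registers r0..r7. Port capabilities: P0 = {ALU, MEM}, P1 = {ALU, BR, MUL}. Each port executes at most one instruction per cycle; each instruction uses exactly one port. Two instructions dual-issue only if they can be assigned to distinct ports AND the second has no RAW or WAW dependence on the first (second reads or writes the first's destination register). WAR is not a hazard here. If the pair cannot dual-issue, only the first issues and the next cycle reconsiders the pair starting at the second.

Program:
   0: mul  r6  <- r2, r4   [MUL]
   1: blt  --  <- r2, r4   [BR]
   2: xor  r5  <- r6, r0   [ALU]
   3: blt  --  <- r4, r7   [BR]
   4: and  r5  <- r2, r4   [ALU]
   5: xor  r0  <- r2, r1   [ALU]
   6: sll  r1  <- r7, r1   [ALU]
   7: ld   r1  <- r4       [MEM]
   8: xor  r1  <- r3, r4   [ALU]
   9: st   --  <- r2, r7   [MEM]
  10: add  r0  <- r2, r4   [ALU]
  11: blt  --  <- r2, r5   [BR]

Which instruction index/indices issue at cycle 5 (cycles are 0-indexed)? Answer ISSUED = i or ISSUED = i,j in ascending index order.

ISSUED = 8,9

  cy0 -> i0 (mul.MUL) no-port MUL/BR
  cy1 -> i1&i2 (blt.BR+xor.ALU) 2-wide
  cy2 -> i3&i4 (blt.BR+and.ALU) 2-wide
  cy3 -> i5&i6 (xor.ALU+sll.ALU) 2-wide
  cy4 -> i7 (ld.MEM) WAW r1
  cy5 -> i8&i9 (xor.ALU+st.MEM) 2-wide
  cy6 -> i10&i11 (add.ALU+blt.BR) 2-wide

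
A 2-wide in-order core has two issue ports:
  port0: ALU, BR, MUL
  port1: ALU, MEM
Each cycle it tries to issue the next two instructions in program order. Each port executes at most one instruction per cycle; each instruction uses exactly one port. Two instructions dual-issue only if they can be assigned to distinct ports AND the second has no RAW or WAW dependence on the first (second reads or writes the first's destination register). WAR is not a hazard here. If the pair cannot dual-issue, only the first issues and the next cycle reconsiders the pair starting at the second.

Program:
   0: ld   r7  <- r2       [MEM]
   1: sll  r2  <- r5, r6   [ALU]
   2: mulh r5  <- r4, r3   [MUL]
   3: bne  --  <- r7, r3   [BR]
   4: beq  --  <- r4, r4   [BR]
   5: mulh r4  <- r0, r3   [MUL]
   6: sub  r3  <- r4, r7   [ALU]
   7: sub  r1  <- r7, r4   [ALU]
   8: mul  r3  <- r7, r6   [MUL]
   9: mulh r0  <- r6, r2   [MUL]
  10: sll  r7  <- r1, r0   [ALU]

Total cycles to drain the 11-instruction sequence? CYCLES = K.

  cy0 -> i0/i1 (ld.MEM/sll.ALU) dual
  cy1 -> i2 (mulh.MUL) no-port MUL/BR
  cy2 -> i3 (bne.BR) no-port BR/BR
  cy3 -> i4 (beq.BR) no-port BR/MUL
  cy4 -> i5 (mulh.MUL) RAW r4
  cy5 -> i6/i7 (sub.ALU/sub.ALU) dual
  cy6 -> i8 (mul.MUL) no-port MUL/MUL
  cy7 -> i9 (mulh.MUL) RAW r0
  cy8 -> i10 (sll.ALU) tail

CYCLES = 9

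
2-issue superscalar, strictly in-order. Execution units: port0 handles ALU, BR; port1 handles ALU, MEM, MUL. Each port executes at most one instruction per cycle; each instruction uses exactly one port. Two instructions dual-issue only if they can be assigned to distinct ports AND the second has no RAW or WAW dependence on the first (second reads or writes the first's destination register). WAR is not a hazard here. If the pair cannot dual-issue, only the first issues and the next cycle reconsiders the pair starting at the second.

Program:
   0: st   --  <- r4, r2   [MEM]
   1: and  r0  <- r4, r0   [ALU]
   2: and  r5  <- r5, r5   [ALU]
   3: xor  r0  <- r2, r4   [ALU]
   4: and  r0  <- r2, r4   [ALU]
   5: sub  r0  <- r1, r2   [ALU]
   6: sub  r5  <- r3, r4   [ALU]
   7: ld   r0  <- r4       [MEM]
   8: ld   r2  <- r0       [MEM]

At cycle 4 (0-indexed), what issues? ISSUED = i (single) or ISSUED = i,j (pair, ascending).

  cy0 -> i0+i1 (st;and) dual
  cy1 -> i2+i3 (and;xor) dual
  cy2 -> i4 (and) WAW r0
  cy3 -> i5+i6 (sub;sub) dual
  cy4 -> i7 (ld) no-port MEM/MEM
  cy5 -> i8 (ld) tail

ISSUED = 7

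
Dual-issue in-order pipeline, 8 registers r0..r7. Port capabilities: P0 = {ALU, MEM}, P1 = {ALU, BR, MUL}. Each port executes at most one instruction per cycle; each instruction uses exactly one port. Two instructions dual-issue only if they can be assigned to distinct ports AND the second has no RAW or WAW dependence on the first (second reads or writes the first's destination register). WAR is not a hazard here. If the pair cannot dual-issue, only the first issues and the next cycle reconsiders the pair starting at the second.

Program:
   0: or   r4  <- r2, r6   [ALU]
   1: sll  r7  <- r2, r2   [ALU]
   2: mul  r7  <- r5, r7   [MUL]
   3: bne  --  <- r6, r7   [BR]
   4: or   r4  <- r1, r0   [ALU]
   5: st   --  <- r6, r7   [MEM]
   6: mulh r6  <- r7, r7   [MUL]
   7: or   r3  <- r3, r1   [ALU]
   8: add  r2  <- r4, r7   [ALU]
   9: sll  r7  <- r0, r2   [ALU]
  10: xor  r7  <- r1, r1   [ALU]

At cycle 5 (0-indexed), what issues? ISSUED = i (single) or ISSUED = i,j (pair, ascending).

#0 head=0: or sll i0&i1 pair
#1 head=2: mul i2 no-port MUL/BR
#2 head=3: bne or i3&i4 pair
#3 head=5: st mulh i5&i6 pair
#4 head=7: or add i7&i8 pair
#5 head=9: sll i9 WAW r7
#6 head=10: xor i10 tail

ISSUED = 9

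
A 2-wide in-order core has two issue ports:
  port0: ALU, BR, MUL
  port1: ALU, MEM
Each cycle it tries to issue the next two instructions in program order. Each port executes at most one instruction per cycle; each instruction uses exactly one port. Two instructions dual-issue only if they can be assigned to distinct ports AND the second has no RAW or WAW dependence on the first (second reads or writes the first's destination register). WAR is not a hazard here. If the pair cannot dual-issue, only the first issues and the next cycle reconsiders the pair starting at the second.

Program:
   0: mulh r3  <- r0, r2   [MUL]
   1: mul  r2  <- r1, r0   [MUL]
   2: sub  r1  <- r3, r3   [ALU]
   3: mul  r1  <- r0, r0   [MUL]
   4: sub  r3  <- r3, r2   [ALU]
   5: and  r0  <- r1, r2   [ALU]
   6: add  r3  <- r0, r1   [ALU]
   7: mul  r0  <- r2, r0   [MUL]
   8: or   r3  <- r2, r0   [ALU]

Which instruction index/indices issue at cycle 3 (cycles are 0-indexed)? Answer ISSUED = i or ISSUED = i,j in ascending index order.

ISSUED = 5

[0] i0  mulh.MUL  -- no-port MUL/MUL
[1] i1+i2  mul.MUL+sub.ALU  -- pair
[2] i3+i4  mul.MUL+sub.ALU  -- pair
[3] i5  and.ALU  -- RAW r0
[4] i6+i7  add.ALU+mul.MUL  -- pair
[5] i8  or.ALU  -- tail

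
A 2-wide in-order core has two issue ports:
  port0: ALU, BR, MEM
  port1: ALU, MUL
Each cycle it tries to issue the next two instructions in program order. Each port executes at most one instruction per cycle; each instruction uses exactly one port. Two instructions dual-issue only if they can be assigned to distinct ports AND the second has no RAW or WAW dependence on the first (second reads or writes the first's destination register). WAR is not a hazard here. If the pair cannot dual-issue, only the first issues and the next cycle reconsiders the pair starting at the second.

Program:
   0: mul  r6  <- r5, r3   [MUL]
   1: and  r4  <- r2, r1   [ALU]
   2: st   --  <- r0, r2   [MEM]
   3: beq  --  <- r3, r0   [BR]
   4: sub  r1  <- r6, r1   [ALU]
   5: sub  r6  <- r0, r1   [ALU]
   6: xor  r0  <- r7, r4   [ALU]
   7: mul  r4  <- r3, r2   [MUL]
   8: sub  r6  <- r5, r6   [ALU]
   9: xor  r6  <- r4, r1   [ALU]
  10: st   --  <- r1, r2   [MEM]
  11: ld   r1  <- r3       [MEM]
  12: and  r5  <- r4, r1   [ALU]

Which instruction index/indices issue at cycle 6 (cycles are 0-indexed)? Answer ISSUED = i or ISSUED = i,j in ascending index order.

c0: i0/i1 mul;and  pair
c1: i2 st  no-port MEM/BR
c2: i3/i4 beq;sub  pair
c3: i5/i6 sub;xor  pair
c4: i7/i8 mul;sub  pair
c5: i9/i10 xor;st  pair
c6: i11 ld  RAW r1
c7: i12 and  tail

ISSUED = 11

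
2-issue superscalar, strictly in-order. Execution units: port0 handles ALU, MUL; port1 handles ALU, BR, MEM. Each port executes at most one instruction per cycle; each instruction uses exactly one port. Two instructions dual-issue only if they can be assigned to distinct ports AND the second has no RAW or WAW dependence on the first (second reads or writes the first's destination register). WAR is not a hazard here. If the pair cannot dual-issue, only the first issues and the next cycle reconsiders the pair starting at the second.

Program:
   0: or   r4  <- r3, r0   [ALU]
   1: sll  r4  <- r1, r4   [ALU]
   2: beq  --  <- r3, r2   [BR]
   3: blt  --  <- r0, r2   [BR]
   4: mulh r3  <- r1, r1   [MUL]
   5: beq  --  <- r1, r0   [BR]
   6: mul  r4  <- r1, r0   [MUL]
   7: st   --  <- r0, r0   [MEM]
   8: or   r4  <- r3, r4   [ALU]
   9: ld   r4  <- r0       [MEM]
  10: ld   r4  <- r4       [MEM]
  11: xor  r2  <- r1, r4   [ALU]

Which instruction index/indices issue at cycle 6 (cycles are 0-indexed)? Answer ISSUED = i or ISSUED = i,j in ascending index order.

ISSUED = 10

#0 head=0: or i0 RAW+WAW r4
#1 head=1: sll;beq i1/i2 2-wide
#2 head=3: blt;mulh i3/i4 2-wide
#3 head=5: beq;mul i5/i6 2-wide
#4 head=7: st;or i7/i8 2-wide
#5 head=9: ld i9 no-port MEM/MEM
#6 head=10: ld i10 RAW r4
#7 head=11: xor i11 tail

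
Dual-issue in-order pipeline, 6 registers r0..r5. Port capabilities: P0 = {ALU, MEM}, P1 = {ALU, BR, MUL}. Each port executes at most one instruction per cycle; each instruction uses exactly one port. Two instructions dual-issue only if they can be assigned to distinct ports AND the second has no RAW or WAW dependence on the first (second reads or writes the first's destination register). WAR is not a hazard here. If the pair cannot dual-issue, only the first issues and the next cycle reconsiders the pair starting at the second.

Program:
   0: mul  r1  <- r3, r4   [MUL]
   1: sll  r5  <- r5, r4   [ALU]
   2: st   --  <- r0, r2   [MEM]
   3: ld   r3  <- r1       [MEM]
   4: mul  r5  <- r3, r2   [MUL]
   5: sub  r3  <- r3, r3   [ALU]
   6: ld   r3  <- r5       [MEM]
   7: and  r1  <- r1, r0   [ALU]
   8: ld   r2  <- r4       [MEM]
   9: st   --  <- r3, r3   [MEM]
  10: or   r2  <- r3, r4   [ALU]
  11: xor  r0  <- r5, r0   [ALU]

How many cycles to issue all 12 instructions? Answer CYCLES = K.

c0: i0&i1 mul/sll  2-wide
c1: i2 st  no-port MEM/MEM
c2: i3 ld  RAW r3
c3: i4&i5 mul/sub  2-wide
c4: i6&i7 ld/and  2-wide
c5: i8 ld  no-port MEM/MEM
c6: i9&i10 st/or  2-wide
c7: i11 xor  tail

CYCLES = 8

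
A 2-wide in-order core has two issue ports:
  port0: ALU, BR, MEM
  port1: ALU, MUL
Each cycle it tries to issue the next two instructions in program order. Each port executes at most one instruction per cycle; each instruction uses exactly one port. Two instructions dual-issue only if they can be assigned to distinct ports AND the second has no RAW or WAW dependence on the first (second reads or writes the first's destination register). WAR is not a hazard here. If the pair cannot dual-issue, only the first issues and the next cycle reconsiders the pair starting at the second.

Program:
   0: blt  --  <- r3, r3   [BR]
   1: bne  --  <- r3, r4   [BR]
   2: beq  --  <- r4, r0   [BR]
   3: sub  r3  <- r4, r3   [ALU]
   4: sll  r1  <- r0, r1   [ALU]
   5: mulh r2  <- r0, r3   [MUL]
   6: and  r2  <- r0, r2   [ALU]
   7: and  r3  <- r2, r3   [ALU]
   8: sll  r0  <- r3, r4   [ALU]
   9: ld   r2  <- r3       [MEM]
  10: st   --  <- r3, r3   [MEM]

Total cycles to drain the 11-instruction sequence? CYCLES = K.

CYCLES = 8

[0] i0  blt.BR  -- no-port BR/BR
[1] i1  bne.BR  -- no-port BR/BR
[2] i2,i3  beq.BR;sub.ALU  -- pair
[3] i4,i5  sll.ALU;mulh.MUL  -- pair
[4] i6  and.ALU  -- RAW r2
[5] i7  and.ALU  -- RAW r3
[6] i8,i9  sll.ALU;ld.MEM  -- pair
[7] i10  st.MEM  -- tail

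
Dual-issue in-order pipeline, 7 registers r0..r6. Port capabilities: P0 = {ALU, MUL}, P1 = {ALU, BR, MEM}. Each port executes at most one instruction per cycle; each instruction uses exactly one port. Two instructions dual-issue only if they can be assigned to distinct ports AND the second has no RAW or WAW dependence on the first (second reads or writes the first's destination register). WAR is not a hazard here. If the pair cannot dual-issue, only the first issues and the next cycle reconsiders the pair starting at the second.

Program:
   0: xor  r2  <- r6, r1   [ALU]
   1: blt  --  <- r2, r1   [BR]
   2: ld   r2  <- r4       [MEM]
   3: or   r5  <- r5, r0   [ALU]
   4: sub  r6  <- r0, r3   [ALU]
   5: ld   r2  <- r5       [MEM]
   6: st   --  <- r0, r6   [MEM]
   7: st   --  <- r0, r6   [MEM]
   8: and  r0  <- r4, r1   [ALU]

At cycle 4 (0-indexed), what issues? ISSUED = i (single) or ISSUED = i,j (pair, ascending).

[0] i0  xor  -- RAW r2
[1] i1  blt  -- no-port BR/MEM
[2] i2,i3  ld+or  -- dual
[3] i4,i5  sub+ld  -- dual
[4] i6  st  -- no-port MEM/MEM
[5] i7,i8  st+and  -- dual

ISSUED = 6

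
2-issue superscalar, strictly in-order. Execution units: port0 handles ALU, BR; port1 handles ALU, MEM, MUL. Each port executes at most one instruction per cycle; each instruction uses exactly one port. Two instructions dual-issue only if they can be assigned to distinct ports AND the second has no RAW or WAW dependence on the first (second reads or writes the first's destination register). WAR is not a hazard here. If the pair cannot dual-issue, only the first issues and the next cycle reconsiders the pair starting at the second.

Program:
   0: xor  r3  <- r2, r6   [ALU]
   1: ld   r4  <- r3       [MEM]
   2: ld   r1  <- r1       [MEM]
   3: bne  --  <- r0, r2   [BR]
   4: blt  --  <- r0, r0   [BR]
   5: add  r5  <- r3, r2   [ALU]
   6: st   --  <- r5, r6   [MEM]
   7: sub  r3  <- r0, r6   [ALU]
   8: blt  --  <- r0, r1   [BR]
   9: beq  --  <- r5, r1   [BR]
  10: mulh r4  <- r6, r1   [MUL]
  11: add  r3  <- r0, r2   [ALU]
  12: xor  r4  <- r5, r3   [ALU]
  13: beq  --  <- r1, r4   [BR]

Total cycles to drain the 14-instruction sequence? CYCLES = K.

CYCLES = 10

#0 head=0: xor.ALU i0 RAW r3
#1 head=1: ld.MEM i1 no-port MEM/MEM
#2 head=2: ld.MEM bne.BR i2&i3 pair
#3 head=4: blt.BR add.ALU i4&i5 pair
#4 head=6: st.MEM sub.ALU i6&i7 pair
#5 head=8: blt.BR i8 no-port BR/BR
#6 head=9: beq.BR mulh.MUL i9&i10 pair
#7 head=11: add.ALU i11 RAW r3
#8 head=12: xor.ALU i12 RAW r4
#9 head=13: beq.BR i13 tail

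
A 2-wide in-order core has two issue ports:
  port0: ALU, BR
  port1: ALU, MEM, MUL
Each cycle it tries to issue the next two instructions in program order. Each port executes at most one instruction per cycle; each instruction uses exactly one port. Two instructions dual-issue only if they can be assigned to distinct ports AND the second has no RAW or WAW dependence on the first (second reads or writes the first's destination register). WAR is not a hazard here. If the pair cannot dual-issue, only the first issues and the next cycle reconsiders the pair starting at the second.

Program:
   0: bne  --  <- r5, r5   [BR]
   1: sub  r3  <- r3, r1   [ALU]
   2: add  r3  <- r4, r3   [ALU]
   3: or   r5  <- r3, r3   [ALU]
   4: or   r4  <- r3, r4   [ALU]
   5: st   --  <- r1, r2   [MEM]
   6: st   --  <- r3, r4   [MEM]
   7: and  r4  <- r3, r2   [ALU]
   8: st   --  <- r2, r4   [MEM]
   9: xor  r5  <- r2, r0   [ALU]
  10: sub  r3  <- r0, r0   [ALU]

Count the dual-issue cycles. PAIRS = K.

c0: i0&i1 bne.BR+sub.ALU  dual
c1: i2 add.ALU  RAW r3
c2: i3&i4 or.ALU+or.ALU  dual
c3: i5 st.MEM  no-port MEM/MEM
c4: i6&i7 st.MEM+and.ALU  dual
c5: i8&i9 st.MEM+xor.ALU  dual
c6: i10 sub.ALU  tail

PAIRS = 4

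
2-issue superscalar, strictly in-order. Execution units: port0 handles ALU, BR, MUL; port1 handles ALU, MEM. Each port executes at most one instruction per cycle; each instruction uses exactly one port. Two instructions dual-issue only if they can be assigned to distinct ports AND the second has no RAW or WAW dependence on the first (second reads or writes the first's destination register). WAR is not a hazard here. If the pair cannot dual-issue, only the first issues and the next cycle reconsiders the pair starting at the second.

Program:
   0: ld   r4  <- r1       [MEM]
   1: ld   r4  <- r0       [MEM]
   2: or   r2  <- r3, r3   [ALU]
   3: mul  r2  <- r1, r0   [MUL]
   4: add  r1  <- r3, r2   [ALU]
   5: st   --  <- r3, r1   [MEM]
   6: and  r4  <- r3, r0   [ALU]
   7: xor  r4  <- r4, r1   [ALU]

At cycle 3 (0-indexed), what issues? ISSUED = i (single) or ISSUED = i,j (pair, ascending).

ISSUED = 4

c0: i0 ld.MEM  no-port MEM/MEM
c1: i1/i2 ld.MEM/or.ALU  2-wide
c2: i3 mul.MUL  RAW r2
c3: i4 add.ALU  RAW r1
c4: i5/i6 st.MEM/and.ALU  2-wide
c5: i7 xor.ALU  tail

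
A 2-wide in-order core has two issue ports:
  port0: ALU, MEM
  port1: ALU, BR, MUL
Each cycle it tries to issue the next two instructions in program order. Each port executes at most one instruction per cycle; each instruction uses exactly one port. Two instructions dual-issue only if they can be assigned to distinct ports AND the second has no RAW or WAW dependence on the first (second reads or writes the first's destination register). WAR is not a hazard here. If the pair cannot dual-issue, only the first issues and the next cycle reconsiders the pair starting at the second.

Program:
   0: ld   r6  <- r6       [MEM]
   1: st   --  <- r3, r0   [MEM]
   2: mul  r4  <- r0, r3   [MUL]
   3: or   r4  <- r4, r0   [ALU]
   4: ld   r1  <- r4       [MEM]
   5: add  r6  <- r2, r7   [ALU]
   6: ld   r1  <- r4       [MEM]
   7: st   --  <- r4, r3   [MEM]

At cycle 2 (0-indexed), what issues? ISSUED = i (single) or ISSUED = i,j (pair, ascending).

ISSUED = 3

0. ld @i0  | no-port MEM/MEM
1. st/mul @i1,i2  | 2-wide
2. or @i3  | RAW r4
3. ld/add @i4,i5  | 2-wide
4. ld @i6  | no-port MEM/MEM
5. st @i7  | tail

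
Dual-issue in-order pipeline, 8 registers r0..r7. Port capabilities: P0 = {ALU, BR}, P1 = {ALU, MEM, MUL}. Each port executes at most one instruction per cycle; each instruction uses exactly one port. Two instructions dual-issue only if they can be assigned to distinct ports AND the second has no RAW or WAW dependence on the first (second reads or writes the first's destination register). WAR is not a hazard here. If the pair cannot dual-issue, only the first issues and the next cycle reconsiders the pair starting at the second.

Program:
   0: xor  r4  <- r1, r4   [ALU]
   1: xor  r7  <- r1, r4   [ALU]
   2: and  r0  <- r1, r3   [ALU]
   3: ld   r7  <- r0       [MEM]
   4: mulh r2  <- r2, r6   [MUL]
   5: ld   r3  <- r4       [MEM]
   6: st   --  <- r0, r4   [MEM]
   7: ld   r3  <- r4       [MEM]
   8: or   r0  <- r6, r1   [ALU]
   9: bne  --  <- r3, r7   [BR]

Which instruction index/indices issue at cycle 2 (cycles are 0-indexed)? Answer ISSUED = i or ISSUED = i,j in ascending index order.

c0: i0 xor  RAW r4
c1: i1,i2 xor+and  pair
c2: i3 ld  no-port MEM/MUL
c3: i4 mulh  no-port MUL/MEM
c4: i5 ld  no-port MEM/MEM
c5: i6 st  no-port MEM/MEM
c6: i7,i8 ld+or  pair
c7: i9 bne  tail

ISSUED = 3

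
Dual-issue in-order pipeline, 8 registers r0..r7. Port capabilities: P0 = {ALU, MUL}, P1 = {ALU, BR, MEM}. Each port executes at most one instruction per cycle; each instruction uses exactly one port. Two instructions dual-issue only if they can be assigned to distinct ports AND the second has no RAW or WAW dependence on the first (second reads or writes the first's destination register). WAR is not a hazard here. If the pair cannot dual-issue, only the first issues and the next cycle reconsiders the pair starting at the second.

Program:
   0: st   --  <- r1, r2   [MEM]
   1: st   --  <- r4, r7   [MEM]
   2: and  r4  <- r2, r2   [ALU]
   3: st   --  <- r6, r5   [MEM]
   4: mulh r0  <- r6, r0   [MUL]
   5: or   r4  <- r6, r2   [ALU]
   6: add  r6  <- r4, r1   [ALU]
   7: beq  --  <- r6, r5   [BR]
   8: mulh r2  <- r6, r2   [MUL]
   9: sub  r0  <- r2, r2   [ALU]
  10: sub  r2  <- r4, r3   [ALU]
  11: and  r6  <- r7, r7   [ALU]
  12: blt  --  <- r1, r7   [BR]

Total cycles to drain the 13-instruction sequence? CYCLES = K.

0. st @i0  | no-port MEM/MEM
1. st+and @i1+i2  | dual
2. st+mulh @i3+i4  | dual
3. or @i5  | RAW r4
4. add @i6  | RAW r6
5. beq+mulh @i7+i8  | dual
6. sub+sub @i9+i10  | dual
7. and+blt @i11+i12  | dual

CYCLES = 8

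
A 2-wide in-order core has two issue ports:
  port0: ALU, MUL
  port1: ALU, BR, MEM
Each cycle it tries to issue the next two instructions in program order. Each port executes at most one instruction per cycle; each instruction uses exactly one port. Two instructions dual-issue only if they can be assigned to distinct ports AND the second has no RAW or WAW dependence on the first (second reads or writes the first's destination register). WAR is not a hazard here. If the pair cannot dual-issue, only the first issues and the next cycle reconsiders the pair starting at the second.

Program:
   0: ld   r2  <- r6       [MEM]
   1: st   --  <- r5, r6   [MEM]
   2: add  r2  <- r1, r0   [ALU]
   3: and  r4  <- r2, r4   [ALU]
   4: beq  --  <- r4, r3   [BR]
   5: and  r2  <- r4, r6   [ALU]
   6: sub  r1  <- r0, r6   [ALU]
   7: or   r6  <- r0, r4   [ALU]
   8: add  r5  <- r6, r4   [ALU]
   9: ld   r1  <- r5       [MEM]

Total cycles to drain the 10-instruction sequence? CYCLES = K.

CYCLES = 7

[0] i0  ld  -- no-port MEM/MEM
[1] i1/i2  st/add  -- 2-wide
[2] i3  and  -- RAW r4
[3] i4/i5  beq/and  -- 2-wide
[4] i6/i7  sub/or  -- 2-wide
[5] i8  add  -- RAW r5
[6] i9  ld  -- tail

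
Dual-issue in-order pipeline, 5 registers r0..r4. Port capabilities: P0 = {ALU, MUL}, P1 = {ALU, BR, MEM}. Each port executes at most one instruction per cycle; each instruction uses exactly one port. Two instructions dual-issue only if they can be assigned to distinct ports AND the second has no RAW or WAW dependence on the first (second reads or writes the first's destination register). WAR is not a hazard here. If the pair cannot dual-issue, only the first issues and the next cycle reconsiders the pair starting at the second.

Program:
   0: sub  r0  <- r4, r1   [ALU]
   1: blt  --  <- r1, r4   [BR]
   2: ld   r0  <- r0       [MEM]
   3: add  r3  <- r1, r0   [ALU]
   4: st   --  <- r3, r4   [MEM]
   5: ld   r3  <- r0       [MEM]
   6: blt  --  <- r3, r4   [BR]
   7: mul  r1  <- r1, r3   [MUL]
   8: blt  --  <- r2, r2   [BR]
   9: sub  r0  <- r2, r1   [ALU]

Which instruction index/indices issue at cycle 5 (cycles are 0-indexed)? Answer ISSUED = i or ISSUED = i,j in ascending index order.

ISSUED = 6,7

[0] i0/i1  sub blt  -- pair
[1] i2  ld  -- RAW r0
[2] i3  add  -- RAW r3
[3] i4  st  -- no-port MEM/MEM
[4] i5  ld  -- no-port MEM/BR
[5] i6/i7  blt mul  -- pair
[6] i8/i9  blt sub  -- pair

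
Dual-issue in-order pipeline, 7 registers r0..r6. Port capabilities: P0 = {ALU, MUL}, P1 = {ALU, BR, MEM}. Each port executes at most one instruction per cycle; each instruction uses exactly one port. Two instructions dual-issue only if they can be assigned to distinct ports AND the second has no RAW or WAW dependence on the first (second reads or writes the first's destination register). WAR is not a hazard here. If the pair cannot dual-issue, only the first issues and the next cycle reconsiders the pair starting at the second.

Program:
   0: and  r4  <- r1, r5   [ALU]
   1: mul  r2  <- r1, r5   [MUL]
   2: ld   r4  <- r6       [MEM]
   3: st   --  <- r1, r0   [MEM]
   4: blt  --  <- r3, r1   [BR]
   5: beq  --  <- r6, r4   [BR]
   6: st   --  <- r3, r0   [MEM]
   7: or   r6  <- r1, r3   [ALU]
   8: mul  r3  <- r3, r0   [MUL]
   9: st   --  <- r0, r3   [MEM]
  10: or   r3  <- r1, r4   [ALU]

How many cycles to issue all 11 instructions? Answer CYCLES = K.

CYCLES = 8

[0] i0&i1  and/mul  -- pair
[1] i2  ld  -- no-port MEM/MEM
[2] i3  st  -- no-port MEM/BR
[3] i4  blt  -- no-port BR/BR
[4] i5  beq  -- no-port BR/MEM
[5] i6&i7  st/or  -- pair
[6] i8  mul  -- RAW r3
[7] i9&i10  st/or  -- pair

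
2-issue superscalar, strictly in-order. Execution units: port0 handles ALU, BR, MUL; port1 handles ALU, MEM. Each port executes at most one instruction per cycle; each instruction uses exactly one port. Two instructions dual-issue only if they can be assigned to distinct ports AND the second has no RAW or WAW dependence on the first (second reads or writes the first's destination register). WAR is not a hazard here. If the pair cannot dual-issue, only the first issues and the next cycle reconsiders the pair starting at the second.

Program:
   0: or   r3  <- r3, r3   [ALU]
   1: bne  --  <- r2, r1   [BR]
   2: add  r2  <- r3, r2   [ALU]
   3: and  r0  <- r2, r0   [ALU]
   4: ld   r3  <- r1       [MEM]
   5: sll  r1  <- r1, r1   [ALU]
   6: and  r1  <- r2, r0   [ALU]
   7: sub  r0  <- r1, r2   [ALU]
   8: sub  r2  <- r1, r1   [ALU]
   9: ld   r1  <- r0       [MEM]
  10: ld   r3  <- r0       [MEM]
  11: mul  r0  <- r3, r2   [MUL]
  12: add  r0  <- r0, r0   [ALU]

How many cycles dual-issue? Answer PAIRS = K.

PAIRS = 3

#0 head=0: or.ALU+bne.BR i0&i1 dual
#1 head=2: add.ALU i2 RAW r2
#2 head=3: and.ALU+ld.MEM i3&i4 dual
#3 head=5: sll.ALU i5 WAW r1
#4 head=6: and.ALU i6 RAW r1
#5 head=7: sub.ALU+sub.ALU i7&i8 dual
#6 head=9: ld.MEM i9 no-port MEM/MEM
#7 head=10: ld.MEM i10 RAW r3
#8 head=11: mul.MUL i11 RAW+WAW r0
#9 head=12: add.ALU i12 tail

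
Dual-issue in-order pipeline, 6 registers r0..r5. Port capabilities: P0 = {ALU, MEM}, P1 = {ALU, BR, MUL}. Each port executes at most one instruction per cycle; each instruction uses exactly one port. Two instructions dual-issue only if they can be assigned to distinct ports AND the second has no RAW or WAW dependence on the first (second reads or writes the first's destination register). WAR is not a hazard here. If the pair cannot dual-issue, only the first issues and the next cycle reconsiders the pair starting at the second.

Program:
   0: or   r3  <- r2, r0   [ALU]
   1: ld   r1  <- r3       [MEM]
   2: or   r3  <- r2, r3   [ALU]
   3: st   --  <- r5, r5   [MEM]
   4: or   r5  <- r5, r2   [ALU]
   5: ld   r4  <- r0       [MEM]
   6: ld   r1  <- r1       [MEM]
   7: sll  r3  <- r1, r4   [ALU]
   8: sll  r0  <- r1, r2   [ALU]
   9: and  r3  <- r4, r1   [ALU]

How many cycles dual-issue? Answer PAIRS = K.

PAIRS = 3

  cy0 -> i0 (or) RAW r3
  cy1 -> i1,i2 (ld/or) pair
  cy2 -> i3,i4 (st/or) pair
  cy3 -> i5 (ld) no-port MEM/MEM
  cy4 -> i6 (ld) RAW r1
  cy5 -> i7,i8 (sll/sll) pair
  cy6 -> i9 (and) tail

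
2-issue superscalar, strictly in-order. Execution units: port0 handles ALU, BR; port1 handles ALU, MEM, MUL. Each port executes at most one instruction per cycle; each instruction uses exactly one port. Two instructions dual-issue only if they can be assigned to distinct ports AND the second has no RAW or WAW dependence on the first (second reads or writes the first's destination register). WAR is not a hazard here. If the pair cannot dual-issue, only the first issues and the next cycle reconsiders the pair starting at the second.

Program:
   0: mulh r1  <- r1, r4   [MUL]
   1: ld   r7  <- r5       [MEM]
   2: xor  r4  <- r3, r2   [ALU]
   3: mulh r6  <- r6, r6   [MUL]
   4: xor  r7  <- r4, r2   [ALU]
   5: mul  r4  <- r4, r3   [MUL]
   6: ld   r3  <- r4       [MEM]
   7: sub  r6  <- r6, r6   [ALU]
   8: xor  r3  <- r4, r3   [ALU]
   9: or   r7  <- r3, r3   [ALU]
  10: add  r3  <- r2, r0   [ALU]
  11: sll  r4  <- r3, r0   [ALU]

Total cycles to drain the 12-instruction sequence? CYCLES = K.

CYCLES = 8

#0 head=0: mulh i0 no-port MUL/MEM
#1 head=1: ld xor i1,i2 dual
#2 head=3: mulh xor i3,i4 dual
#3 head=5: mul i5 no-port MUL/MEM
#4 head=6: ld sub i6,i7 dual
#5 head=8: xor i8 RAW r3
#6 head=9: or add i9,i10 dual
#7 head=11: sll i11 tail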